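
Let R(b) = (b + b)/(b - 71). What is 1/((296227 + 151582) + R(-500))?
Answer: 571/255699939 ≈ 2.2331e-6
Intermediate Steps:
R(b) = 2*b/(-71 + b) (R(b) = (2*b)/(-71 + b) = 2*b/(-71 + b))
1/((296227 + 151582) + R(-500)) = 1/((296227 + 151582) + 2*(-500)/(-71 - 500)) = 1/(447809 + 2*(-500)/(-571)) = 1/(447809 + 2*(-500)*(-1/571)) = 1/(447809 + 1000/571) = 1/(255699939/571) = 571/255699939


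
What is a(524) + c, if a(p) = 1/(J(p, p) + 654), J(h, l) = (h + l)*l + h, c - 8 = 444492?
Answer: 244621685001/550330 ≈ 4.4450e+5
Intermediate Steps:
c = 444500 (c = 8 + 444492 = 444500)
J(h, l) = h + l*(h + l) (J(h, l) = l*(h + l) + h = h + l*(h + l))
a(p) = 1/(654 + p + 2*p²) (a(p) = 1/((p + p² + p*p) + 654) = 1/((p + p² + p²) + 654) = 1/((p + 2*p²) + 654) = 1/(654 + p + 2*p²))
a(524) + c = 1/(654 + 524 + 2*524²) + 444500 = 1/(654 + 524 + 2*274576) + 444500 = 1/(654 + 524 + 549152) + 444500 = 1/550330 + 444500 = 244621685001/550330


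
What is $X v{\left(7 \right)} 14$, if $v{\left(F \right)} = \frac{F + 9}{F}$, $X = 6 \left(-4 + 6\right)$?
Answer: $384$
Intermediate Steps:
$X = 12$ ($X = 6 \cdot 2 = 12$)
$v{\left(F \right)} = \frac{9 + F}{F}$
$X v{\left(7 \right)} 14 = 12 \frac{9 + 7}{7} \cdot 14 = 12 \cdot \frac{1}{7} \cdot 16 \cdot 14 = 12 \cdot \frac{16}{7} \cdot 14 = \frac{192}{7} \cdot 14 = 384$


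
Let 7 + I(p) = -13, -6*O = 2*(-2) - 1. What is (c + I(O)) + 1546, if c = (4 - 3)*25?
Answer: 1551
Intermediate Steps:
O = 5/6 (O = -(2*(-2) - 1)/6 = -(-4 - 1)/6 = -1/6*(-5) = 5/6 ≈ 0.83333)
I(p) = -20 (I(p) = -7 - 13 = -20)
c = 25 (c = 1*25 = 25)
(c + I(O)) + 1546 = (25 - 20) + 1546 = 5 + 1546 = 1551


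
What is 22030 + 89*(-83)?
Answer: 14643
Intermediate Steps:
22030 + 89*(-83) = 22030 - 7387 = 14643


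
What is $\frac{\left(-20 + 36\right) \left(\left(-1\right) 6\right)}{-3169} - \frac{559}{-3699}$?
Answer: $\frac{2126575}{11722131} \approx 0.18142$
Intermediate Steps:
$\frac{\left(-20 + 36\right) \left(\left(-1\right) 6\right)}{-3169} - \frac{559}{-3699} = 16 \left(-6\right) \left(- \frac{1}{3169}\right) - - \frac{559}{3699} = \left(-96\right) \left(- \frac{1}{3169}\right) + \frac{559}{3699} = \frac{96}{3169} + \frac{559}{3699} = \frac{2126575}{11722131}$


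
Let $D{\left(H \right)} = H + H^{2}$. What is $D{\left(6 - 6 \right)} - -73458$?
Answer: $73458$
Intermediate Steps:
$D{\left(6 - 6 \right)} - -73458 = \left(6 - 6\right) \left(1 + \left(6 - 6\right)\right) - -73458 = 0 \left(1 + 0\right) + 73458 = 0 \cdot 1 + 73458 = 0 + 73458 = 73458$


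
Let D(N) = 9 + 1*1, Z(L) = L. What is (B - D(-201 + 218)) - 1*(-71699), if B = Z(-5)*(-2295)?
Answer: 83164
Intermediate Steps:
D(N) = 10 (D(N) = 9 + 1 = 10)
B = 11475 (B = -5*(-2295) = 11475)
(B - D(-201 + 218)) - 1*(-71699) = (11475 - 1*10) - 1*(-71699) = (11475 - 10) + 71699 = 11465 + 71699 = 83164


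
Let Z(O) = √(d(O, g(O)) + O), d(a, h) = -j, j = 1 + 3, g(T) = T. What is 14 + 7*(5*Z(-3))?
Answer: 14 + 35*I*√7 ≈ 14.0 + 92.601*I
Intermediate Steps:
j = 4
d(a, h) = -4 (d(a, h) = -1*4 = -4)
Z(O) = √(-4 + O)
14 + 7*(5*Z(-3)) = 14 + 7*(5*√(-4 - 3)) = 14 + 7*(5*√(-7)) = 14 + 7*(5*(I*√7)) = 14 + 7*(5*I*√7) = 14 + 35*I*√7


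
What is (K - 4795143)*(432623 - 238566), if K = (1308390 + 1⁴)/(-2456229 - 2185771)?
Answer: -4319525458333374287/4642000 ≈ -9.3053e+11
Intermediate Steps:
K = -1308391/4642000 (K = (1308390 + 1)/(-4642000) = 1308391*(-1/4642000) = -1308391/4642000 ≈ -0.28186)
(K - 4795143)*(432623 - 238566) = (-1308391/4642000 - 4795143)*(432623 - 238566) = -22259055114391/4642000*194057 = -4319525458333374287/4642000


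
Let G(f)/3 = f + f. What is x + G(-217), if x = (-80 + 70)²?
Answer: -1202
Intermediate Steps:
G(f) = 6*f (G(f) = 3*(f + f) = 3*(2*f) = 6*f)
x = 100 (x = (-10)² = 100)
x + G(-217) = 100 + 6*(-217) = 100 - 1302 = -1202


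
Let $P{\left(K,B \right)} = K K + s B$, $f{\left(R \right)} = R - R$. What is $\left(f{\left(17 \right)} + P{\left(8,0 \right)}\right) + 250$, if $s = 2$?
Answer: $314$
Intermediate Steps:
$f{\left(R \right)} = 0$
$P{\left(K,B \right)} = K^{2} + 2 B$ ($P{\left(K,B \right)} = K K + 2 B = K^{2} + 2 B$)
$\left(f{\left(17 \right)} + P{\left(8,0 \right)}\right) + 250 = \left(0 + \left(8^{2} + 2 \cdot 0\right)\right) + 250 = \left(0 + \left(64 + 0\right)\right) + 250 = \left(0 + 64\right) + 250 = 64 + 250 = 314$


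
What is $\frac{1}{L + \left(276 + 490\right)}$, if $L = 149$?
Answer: $\frac{1}{915} \approx 0.0010929$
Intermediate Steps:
$\frac{1}{L + \left(276 + 490\right)} = \frac{1}{149 + \left(276 + 490\right)} = \frac{1}{149 + 766} = \frac{1}{915}$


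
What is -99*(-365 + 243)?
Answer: 12078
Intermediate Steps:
-99*(-365 + 243) = -99*(-122) = 12078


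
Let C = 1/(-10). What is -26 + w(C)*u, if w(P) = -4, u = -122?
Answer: 462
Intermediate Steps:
C = -1/10 ≈ -0.10000
-26 + w(C)*u = -26 - 4*(-122) = -26 + 488 = 462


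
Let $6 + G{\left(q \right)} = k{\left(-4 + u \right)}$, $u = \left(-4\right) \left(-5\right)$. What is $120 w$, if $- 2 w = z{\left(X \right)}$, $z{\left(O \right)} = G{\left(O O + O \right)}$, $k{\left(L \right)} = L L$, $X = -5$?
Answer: $-15000$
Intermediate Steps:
$u = 20$
$k{\left(L \right)} = L^{2}$
$G{\left(q \right)} = 250$ ($G{\left(q \right)} = -6 + \left(-4 + 20\right)^{2} = -6 + 16^{2} = -6 + 256 = 250$)
$z{\left(O \right)} = 250$
$w = -125$ ($w = \left(- \frac{1}{2}\right) 250 = -125$)
$120 w = 120 \left(-125\right) = -15000$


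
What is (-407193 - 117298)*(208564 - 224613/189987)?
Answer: -6927516299610335/63329 ≈ -1.0939e+11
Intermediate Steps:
(-407193 - 117298)*(208564 - 224613/189987) = -524491*(208564 - 224613*1/189987) = -524491*(208564 - 74871/63329) = -524491*13208074685/63329 = -6927516299610335/63329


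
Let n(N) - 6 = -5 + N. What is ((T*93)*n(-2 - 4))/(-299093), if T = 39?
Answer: 18135/299093 ≈ 0.060633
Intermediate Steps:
n(N) = 1 + N (n(N) = 6 + (-5 + N) = 1 + N)
((T*93)*n(-2 - 4))/(-299093) = ((39*93)*(1 + (-2 - 4)))/(-299093) = (3627*(1 - 6))*(-1/299093) = (3627*(-5))*(-1/299093) = -18135*(-1/299093) = 18135/299093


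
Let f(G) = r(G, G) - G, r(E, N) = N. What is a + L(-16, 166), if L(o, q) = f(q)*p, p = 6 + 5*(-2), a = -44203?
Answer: -44203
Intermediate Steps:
p = -4 (p = 6 - 10 = -4)
f(G) = 0 (f(G) = G - G = 0)
L(o, q) = 0 (L(o, q) = 0*(-4) = 0)
a + L(-16, 166) = -44203 + 0 = -44203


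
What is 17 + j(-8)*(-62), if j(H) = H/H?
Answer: -45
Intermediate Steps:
j(H) = 1
17 + j(-8)*(-62) = 17 + 1*(-62) = 17 - 62 = -45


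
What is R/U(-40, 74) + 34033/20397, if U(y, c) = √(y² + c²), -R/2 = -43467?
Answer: 34033/20397 + 43467*√1769/1769 ≈ 1035.1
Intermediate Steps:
R = 86934 (R = -2*(-43467) = 86934)
U(y, c) = √(c² + y²)
R/U(-40, 74) + 34033/20397 = 86934/(√(74² + (-40)²)) + 34033/20397 = 86934/(√(5476 + 1600)) + 34033*(1/20397) = 86934/(√7076) + 34033/20397 = 86934/((2*√1769)) + 34033/20397 = 86934*(√1769/3538) + 34033/20397 = 43467*√1769/1769 + 34033/20397 = 34033/20397 + 43467*√1769/1769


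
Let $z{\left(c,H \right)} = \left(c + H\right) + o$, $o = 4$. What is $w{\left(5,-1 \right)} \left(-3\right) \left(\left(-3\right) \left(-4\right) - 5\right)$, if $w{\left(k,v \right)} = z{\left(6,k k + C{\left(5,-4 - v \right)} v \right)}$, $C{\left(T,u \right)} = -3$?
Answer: $-798$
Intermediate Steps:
$z{\left(c,H \right)} = 4 + H + c$ ($z{\left(c,H \right)} = \left(c + H\right) + 4 = \left(H + c\right) + 4 = 4 + H + c$)
$w{\left(k,v \right)} = 10 + k^{2} - 3 v$ ($w{\left(k,v \right)} = 4 + \left(k k - 3 v\right) + 6 = 4 + \left(k^{2} - 3 v\right) + 6 = 10 + k^{2} - 3 v$)
$w{\left(5,-1 \right)} \left(-3\right) \left(\left(-3\right) \left(-4\right) - 5\right) = \left(10 + 5^{2} - -3\right) \left(-3\right) \left(\left(-3\right) \left(-4\right) - 5\right) = \left(10 + 25 + 3\right) \left(-3\right) \left(12 - 5\right) = 38 \left(-3\right) 7 = \left(-114\right) 7 = -798$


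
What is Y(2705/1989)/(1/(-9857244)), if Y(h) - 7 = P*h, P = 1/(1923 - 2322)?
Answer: -18244352343856/264537 ≈ -6.8967e+7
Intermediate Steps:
P = -1/399 (P = 1/(-399) = -1/399 ≈ -0.0025063)
Y(h) = 7 - h/399
Y(2705/1989)/(1/(-9857244)) = (7 - 2705/(399*1989))/(1/(-9857244)) = (7 - 2705/(399*1989))/(-1/9857244) = (7 - 1/399*2705/1989)*(-9857244) = (7 - 2705/793611)*(-9857244) = (5552572/793611)*(-9857244) = -18244352343856/264537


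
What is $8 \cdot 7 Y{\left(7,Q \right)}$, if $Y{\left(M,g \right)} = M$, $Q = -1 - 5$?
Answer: $392$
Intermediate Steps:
$Q = -6$ ($Q = -1 - 5 = -6$)
$8 \cdot 7 Y{\left(7,Q \right)} = 8 \cdot 7 \cdot 7 = 56 \cdot 7 = 392$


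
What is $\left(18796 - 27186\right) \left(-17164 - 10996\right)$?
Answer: $236262400$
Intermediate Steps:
$\left(18796 - 27186\right) \left(-17164 - 10996\right) = \left(-8390\right) \left(-28160\right) = 236262400$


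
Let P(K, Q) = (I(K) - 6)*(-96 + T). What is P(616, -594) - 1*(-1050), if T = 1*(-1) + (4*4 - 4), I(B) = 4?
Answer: 1220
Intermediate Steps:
T = 11 (T = -1 + (16 - 4) = -1 + 12 = 11)
P(K, Q) = 170 (P(K, Q) = (4 - 6)*(-96 + 11) = -2*(-85) = 170)
P(616, -594) - 1*(-1050) = 170 - 1*(-1050) = 170 + 1050 = 1220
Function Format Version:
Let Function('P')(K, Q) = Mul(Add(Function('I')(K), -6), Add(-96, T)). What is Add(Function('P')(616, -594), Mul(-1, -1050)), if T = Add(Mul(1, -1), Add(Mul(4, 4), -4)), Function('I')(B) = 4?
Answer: 1220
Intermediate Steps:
T = 11 (T = Add(-1, Add(16, -4)) = Add(-1, 12) = 11)
Function('P')(K, Q) = 170 (Function('P')(K, Q) = Mul(Add(4, -6), Add(-96, 11)) = Mul(-2, -85) = 170)
Add(Function('P')(616, -594), Mul(-1, -1050)) = Add(170, Mul(-1, -1050)) = Add(170, 1050) = 1220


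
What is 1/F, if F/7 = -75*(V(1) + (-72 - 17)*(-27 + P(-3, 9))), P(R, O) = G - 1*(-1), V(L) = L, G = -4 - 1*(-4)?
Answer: -1/1215375 ≈ -8.2279e-7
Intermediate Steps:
G = 0 (G = -4 + 4 = 0)
P(R, O) = 1 (P(R, O) = 0 - 1*(-1) = 0 + 1 = 1)
F = -1215375 (F = 7*(-75*(1 + (-72 - 17)*(-27 + 1))) = 7*(-75*(1 - 89*(-26))) = 7*(-75*(1 + 2314)) = 7*(-75*2315) = 7*(-173625) = -1215375)
1/F = 1/(-1215375) = -1/1215375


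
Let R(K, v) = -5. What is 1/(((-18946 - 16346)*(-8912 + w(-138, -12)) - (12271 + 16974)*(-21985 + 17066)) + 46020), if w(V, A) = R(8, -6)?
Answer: 1/458600939 ≈ 2.1805e-9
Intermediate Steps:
w(V, A) = -5
1/(((-18946 - 16346)*(-8912 + w(-138, -12)) - (12271 + 16974)*(-21985 + 17066)) + 46020) = 1/(((-18946 - 16346)*(-8912 - 5) - (12271 + 16974)*(-21985 + 17066)) + 46020) = 1/((-35292*(-8917) - 29245*(-4919)) + 46020) = 1/((314698764 - 1*(-143856155)) + 46020) = 1/((314698764 + 143856155) + 46020) = 1/(458554919 + 46020) = 1/458600939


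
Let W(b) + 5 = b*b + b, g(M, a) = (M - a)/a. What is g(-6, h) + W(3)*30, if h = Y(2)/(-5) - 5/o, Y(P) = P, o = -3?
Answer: 3881/19 ≈ 204.26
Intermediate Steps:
h = 19/15 (h = 2/(-5) - 5/(-3) = 2*(-⅕) - 5*(-⅓) = -⅖ + 5/3 = 19/15 ≈ 1.2667)
g(M, a) = (M - a)/a
W(b) = -5 + b + b² (W(b) = -5 + (b*b + b) = -5 + (b² + b) = -5 + (b + b²) = -5 + b + b²)
g(-6, h) + W(3)*30 = (-6 - 1*19/15)/(19/15) + (-5 + 3 + 3²)*30 = 15*(-6 - 19/15)/19 + (-5 + 3 + 9)*30 = (15/19)*(-109/15) + 7*30 = -109/19 + 210 = 3881/19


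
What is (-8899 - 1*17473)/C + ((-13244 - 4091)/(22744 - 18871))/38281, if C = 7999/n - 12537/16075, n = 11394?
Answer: 716145116559602938045/2114613923296389 ≈ 3.3866e+5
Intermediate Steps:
C = -14262653/183158550 (C = 7999/11394 - 12537/16075 = -14262653/183158550 ≈ -0.077870)
(-8899 - 1*17473)/C + ((-13244 - 4091)/(22744 - 18871))/38281 = (-8899 - 1*17473)/(-14262653/183158550) + ((-13244 - 4091)/(22744 - 18871))/38281 = (-8899 - 17473)*(-183158550/14262653) - 17335/3873*(1/38281) = -26372*(-183158550/14262653) - 17335*1/3873*(1/38281) = 4830257280600/14262653 - 17335/3873*1/38281 = 4830257280600/14262653 - 17335/148262313 = 716145116559602938045/2114613923296389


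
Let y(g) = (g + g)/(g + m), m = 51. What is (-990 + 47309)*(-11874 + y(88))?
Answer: -76440708890/139 ≈ -5.4993e+8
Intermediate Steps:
y(g) = 2*g/(51 + g) (y(g) = (g + g)/(g + 51) = (2*g)/(51 + g) = 2*g/(51 + g))
(-990 + 47309)*(-11874 + y(88)) = (-990 + 47309)*(-11874 + 2*88/(51 + 88)) = 46319*(-11874 + 2*88/139) = 46319*(-11874 + 2*88*(1/139)) = 46319*(-11874 + 176/139) = 46319*(-1650310/139) = -76440708890/139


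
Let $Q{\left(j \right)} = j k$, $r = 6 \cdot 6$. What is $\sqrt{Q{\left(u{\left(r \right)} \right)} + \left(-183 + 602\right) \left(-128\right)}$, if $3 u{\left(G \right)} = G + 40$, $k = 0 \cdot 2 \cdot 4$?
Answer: $8 i \sqrt{838} \approx 231.59 i$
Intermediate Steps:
$k = 0$ ($k = 0 \cdot 4 = 0$)
$r = 36$
$u{\left(G \right)} = \frac{40}{3} + \frac{G}{3}$ ($u{\left(G \right)} = \frac{G + 40}{3} = \frac{40 + G}{3} = \frac{40}{3} + \frac{G}{3}$)
$Q{\left(j \right)} = 0$ ($Q{\left(j \right)} = j 0 = 0$)
$\sqrt{Q{\left(u{\left(r \right)} \right)} + \left(-183 + 602\right) \left(-128\right)} = \sqrt{0 + \left(-183 + 602\right) \left(-128\right)} = \sqrt{0 + 419 \left(-128\right)} = \sqrt{0 - 53632} = \sqrt{-53632} = 8 i \sqrt{838}$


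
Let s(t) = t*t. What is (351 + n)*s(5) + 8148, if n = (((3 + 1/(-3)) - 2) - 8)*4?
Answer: 48569/3 ≈ 16190.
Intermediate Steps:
s(t) = t²
n = -88/3 (n = (((3 - ⅓) - 2) - 8)*4 = ((8/3 - 2) - 8)*4 = (⅔ - 8)*4 = -22/3*4 = -88/3 ≈ -29.333)
(351 + n)*s(5) + 8148 = (351 - 88/3)*5² + 8148 = (965/3)*25 + 8148 = 24125/3 + 8148 = 48569/3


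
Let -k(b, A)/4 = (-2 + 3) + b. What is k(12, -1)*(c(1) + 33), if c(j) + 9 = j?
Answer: -1300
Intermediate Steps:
k(b, A) = -4 - 4*b (k(b, A) = -4*((-2 + 3) + b) = -4*(1 + b) = -4 - 4*b)
c(j) = -9 + j
k(12, -1)*(c(1) + 33) = (-4 - 4*12)*((-9 + 1) + 33) = (-4 - 48)*(-8 + 33) = -52*25 = -1300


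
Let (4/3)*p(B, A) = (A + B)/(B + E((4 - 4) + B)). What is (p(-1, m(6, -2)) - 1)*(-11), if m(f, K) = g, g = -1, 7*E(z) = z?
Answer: -55/16 ≈ -3.4375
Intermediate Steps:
E(z) = z/7
m(f, K) = -1
p(B, A) = 21*(A + B)/(32*B) (p(B, A) = 3*((A + B)/(B + ((4 - 4) + B)/7))/4 = 3*((A + B)/(B + (0 + B)/7))/4 = 3*((A + B)/(B + B/7))/4 = 3*((A + B)/((8*B/7)))/4 = 3*((A + B)*(7/(8*B)))/4 = 3*(7*(A + B)/(8*B))/4 = 21*(A + B)/(32*B))
(p(-1, m(6, -2)) - 1)*(-11) = ((21/32)*(-1 - 1)/(-1) - 1)*(-11) = ((21/32)*(-1)*(-2) - 1)*(-11) = (21/16 - 1)*(-11) = (5/16)*(-11) = -55/16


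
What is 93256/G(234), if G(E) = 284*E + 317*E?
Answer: 46628/70317 ≈ 0.66311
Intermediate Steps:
G(E) = 601*E
93256/G(234) = 93256/((601*234)) = 93256/140634 = 93256*(1/140634) = 46628/70317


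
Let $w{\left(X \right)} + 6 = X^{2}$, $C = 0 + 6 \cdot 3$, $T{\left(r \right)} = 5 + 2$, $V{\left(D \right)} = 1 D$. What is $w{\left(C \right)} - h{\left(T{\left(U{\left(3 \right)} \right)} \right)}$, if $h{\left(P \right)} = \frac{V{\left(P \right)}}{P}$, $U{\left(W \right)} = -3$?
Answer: $317$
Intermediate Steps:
$V{\left(D \right)} = D$
$T{\left(r \right)} = 7$
$h{\left(P \right)} = 1$ ($h{\left(P \right)} = \frac{P}{P} = 1$)
$C = 18$ ($C = 0 + 18 = 18$)
$w{\left(X \right)} = -6 + X^{2}$
$w{\left(C \right)} - h{\left(T{\left(U{\left(3 \right)} \right)} \right)} = \left(-6 + 18^{2}\right) - 1 = \left(-6 + 324\right) - 1 = 318 - 1 = 317$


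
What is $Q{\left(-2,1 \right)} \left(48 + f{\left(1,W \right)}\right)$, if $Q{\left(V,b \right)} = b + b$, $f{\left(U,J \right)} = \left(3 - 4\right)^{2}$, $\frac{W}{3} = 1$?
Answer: $98$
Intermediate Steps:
$W = 3$ ($W = 3 \cdot 1 = 3$)
$f{\left(U,J \right)} = 1$ ($f{\left(U,J \right)} = \left(-1\right)^{2} = 1$)
$Q{\left(V,b \right)} = 2 b$
$Q{\left(-2,1 \right)} \left(48 + f{\left(1,W \right)}\right) = 2 \cdot 1 \left(48 + 1\right) = 2 \cdot 49 = 98$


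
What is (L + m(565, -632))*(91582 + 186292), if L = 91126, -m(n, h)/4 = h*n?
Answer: 422214537804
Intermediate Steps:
m(n, h) = -4*h*n
(L + m(565, -632))*(91582 + 186292) = (91126 - 4*(-632)*565)*(91582 + 186292) = (91126 + 1428320)*277874 = 1519446*277874 = 422214537804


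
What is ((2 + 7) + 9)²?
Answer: 324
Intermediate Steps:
((2 + 7) + 9)² = (9 + 9)² = 18² = 324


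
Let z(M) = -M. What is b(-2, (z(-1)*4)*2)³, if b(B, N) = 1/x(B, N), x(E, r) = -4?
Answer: -1/64 ≈ -0.015625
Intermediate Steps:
b(B, N) = -¼ (b(B, N) = 1/(-4) = -¼)
b(-2, (z(-1)*4)*2)³ = (-¼)³ = -1/64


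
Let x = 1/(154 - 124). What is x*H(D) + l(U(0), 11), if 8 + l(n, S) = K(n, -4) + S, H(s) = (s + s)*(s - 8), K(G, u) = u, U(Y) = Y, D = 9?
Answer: -⅖ ≈ -0.40000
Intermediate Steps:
x = 1/30 ≈ 0.033333
H(s) = 2*s*(-8 + s) (H(s) = (2*s)*(-8 + s) = 2*s*(-8 + s))
l(n, S) = -12 + S (l(n, S) = -8 + (-4 + S) = -12 + S)
x*H(D) + l(U(0), 11) = (2*9*(-8 + 9))/30 + (-12 + 11) = (2*9*1)/30 - 1 = (1/30)*18 - 1 = ⅗ - 1 = -⅖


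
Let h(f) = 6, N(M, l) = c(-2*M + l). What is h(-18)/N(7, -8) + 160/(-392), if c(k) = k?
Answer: -367/539 ≈ -0.68089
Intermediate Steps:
N(M, l) = l - 2*M (N(M, l) = -2*M + l = l - 2*M)
h(-18)/N(7, -8) + 160/(-392) = 6/(-8 - 2*7) + 160/(-392) = 6/(-8 - 14) + 160*(-1/392) = 6/(-22) - 20/49 = 6*(-1/22) - 20/49 = -3/11 - 20/49 = -367/539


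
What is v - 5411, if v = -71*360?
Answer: -30971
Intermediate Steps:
v = -25560
v - 5411 = -25560 - 5411 = -30971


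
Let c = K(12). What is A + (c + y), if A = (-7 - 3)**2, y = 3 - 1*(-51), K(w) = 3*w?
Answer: 190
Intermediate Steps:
y = 54 (y = 3 + 51 = 54)
c = 36 (c = 3*12 = 36)
A = 100 (A = (-10)**2 = 100)
A + (c + y) = 100 + (36 + 54) = 100 + 90 = 190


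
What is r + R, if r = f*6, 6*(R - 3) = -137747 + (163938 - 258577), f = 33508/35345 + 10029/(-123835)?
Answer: -6779507004782/175077923 ≈ -38723.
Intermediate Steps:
f = 151799527/175077923 (f = 33508*(1/35345) + 10029*(-1/123835) = 33508/35345 - 10029/123835 = 151799527/175077923 ≈ 0.86704)
R = -38728 (R = 3 + (-137747 + (163938 - 258577))/6 = 3 + (-137747 - 94639)/6 = 3 + (⅙)*(-232386) = 3 - 38731 = -38728)
r = 910797162/175077923 (r = (151799527/175077923)*6 = 910797162/175077923 ≈ 5.2022)
r + R = 910797162/175077923 - 38728 = -6779507004782/175077923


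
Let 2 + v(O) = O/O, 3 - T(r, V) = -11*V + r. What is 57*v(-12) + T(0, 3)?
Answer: -21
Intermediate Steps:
T(r, V) = 3 - r + 11*V (T(r, V) = 3 - (-11*V + r) = 3 - (r - 11*V) = 3 + (-r + 11*V) = 3 - r + 11*V)
v(O) = -1 (v(O) = -2 + O/O = -2 + 1 = -1)
57*v(-12) + T(0, 3) = 57*(-1) + (3 - 1*0 + 11*3) = -57 + (3 + 0 + 33) = -57 + 36 = -21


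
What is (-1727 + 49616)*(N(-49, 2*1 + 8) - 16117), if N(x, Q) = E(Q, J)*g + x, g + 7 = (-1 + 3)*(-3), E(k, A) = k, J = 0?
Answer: -780399144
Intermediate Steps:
g = -13 (g = -7 + (-1 + 3)*(-3) = -7 + 2*(-3) = -7 - 6 = -13)
N(x, Q) = x - 13*Q (N(x, Q) = Q*(-13) + x = -13*Q + x = x - 13*Q)
(-1727 + 49616)*(N(-49, 2*1 + 8) - 16117) = (-1727 + 49616)*((-49 - 13*(2*1 + 8)) - 16117) = 47889*((-49 - 13*(2 + 8)) - 16117) = 47889*((-49 - 13*10) - 16117) = 47889*((-49 - 130) - 16117) = 47889*(-179 - 16117) = 47889*(-16296) = -780399144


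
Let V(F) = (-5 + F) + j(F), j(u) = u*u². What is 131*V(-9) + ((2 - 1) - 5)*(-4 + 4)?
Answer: -97333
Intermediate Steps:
j(u) = u³
V(F) = -5 + F + F³ (V(F) = (-5 + F) + F³ = -5 + F + F³)
131*V(-9) + ((2 - 1) - 5)*(-4 + 4) = 131*(-5 - 9 + (-9)³) + ((2 - 1) - 5)*(-4 + 4) = 131*(-5 - 9 - 729) + (1 - 5)*0 = 131*(-743) - 4*0 = -97333 + 0 = -97333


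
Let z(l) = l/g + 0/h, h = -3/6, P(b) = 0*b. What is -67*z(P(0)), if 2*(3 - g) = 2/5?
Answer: 0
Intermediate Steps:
P(b) = 0
h = -1/2 (h = -3*1/6 = -1/2 ≈ -0.50000)
g = 14/5 (g = 3 - 1/5 = 14/5 ≈ 2.8000)
z(l) = 5*l/14 (z(l) = l/(14/5) + 0/(-1/2) = l*(5/14) + 0*(-2) = 5*l/14 + 0 = 5*l/14)
-67*z(P(0)) = -335*0/14 = -67*0 = 0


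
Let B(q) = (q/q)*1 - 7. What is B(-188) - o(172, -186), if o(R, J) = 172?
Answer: -178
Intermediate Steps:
B(q) = -6 (B(q) = 1*1 - 7 = 1 - 7 = -6)
B(-188) - o(172, -186) = -6 - 1*172 = -6 - 172 = -178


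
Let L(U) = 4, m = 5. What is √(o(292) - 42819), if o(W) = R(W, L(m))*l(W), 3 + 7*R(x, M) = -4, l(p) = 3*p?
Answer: 3*I*√4855 ≈ 209.03*I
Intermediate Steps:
R(x, M) = -1 (R(x, M) = -3/7 + (⅐)*(-4) = -3/7 - 4/7 = -1)
o(W) = -3*W
√(o(292) - 42819) = √(-3*292 - 42819) = √(-876 - 42819) = √(-43695) = 3*I*√4855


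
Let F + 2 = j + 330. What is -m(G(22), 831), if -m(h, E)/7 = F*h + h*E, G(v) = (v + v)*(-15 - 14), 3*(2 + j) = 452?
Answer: -35040236/3 ≈ -1.1680e+7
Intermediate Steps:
j = 446/3 (j = -2 + (1/3)*452 = -2 + 452/3 = 446/3 ≈ 148.67)
G(v) = -58*v (G(v) = (2*v)*(-29) = -58*v)
F = 1430/3 (F = -2 + (446/3 + 330) = -2 + 1436/3 = 1430/3 ≈ 476.67)
m(h, E) = -10010*h/3 - 7*E*h (m(h, E) = -7*(1430*h/3 + h*E) = -7*(1430*h/3 + E*h) = -10010*h/3 - 7*E*h)
-m(G(22), 831) = -(-7)*(-58*22)*(1430 + 3*831)/3 = -(-7)*(-1276)*(1430 + 2493)/3 = -(-7)*(-1276)*3923/3 = -1*35040236/3 = -35040236/3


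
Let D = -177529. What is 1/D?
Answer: -1/177529 ≈ -5.6329e-6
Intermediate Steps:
1/D = 1/(-177529) = -1/177529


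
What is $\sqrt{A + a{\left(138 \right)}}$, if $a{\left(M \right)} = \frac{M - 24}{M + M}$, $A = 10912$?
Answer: $\frac{\sqrt{23090666}}{46} \approx 104.46$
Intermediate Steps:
$a{\left(M \right)} = \frac{-24 + M}{2 M}$
$\sqrt{A + a{\left(138 \right)}} = \sqrt{10912 + \frac{-24 + 138}{2 \cdot 138}} = \sqrt{10912 + \frac{1}{2} \cdot \frac{1}{138} \cdot 114} = \sqrt{10912 + \frac{19}{46}} = \sqrt{\frac{501971}{46}} = \frac{\sqrt{23090666}}{46}$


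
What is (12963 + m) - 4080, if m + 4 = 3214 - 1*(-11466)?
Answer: 23559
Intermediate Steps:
m = 14676 (m = -4 + (3214 - 1*(-11466)) = -4 + (3214 + 11466) = -4 + 14680 = 14676)
(12963 + m) - 4080 = (12963 + 14676) - 4080 = 27639 - 4080 = 23559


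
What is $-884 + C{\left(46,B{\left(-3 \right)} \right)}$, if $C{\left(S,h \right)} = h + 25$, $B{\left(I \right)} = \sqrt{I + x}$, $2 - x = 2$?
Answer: $-859 + i \sqrt{3} \approx -859.0 + 1.732 i$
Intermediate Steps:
$x = 0$ ($x = 2 - 2 = 0$)
$B{\left(I \right)} = \sqrt{I}$ ($B{\left(I \right)} = \sqrt{I + 0} = \sqrt{I}$)
$C{\left(S,h \right)} = 25 + h$
$-884 + C{\left(46,B{\left(-3 \right)} \right)} = -884 + \left(25 + \sqrt{-3}\right) = -884 + \left(25 + i \sqrt{3}\right) = -859 + i \sqrt{3}$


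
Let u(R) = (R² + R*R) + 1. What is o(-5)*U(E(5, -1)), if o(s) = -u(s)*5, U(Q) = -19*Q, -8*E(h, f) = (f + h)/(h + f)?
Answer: -4845/8 ≈ -605.63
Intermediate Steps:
E(h, f) = -⅛ (E(h, f) = -(f + h)/(8*(h + f)) = -(f + h)/(8*(f + h)) = -⅛*1 = -⅛)
u(R) = 1 + 2*R² (u(R) = (R² + R²) + 1 = 2*R² + 1 = 1 + 2*R²)
o(s) = -5 - 10*s² (o(s) = -(1 + 2*s²)*5 = (-1 - 2*s²)*5 = -5 - 10*s²)
o(-5)*U(E(5, -1)) = (-5 - 10*(-5)²)*(-19*(-⅛)) = (-5 - 10*25)*(19/8) = (-5 - 250)*(19/8) = -255*19/8 = -4845/8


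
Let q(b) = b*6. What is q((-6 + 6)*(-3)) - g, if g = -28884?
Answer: 28884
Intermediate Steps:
q(b) = 6*b
q((-6 + 6)*(-3)) - g = 6*((-6 + 6)*(-3)) - 1*(-28884) = 6*(0*(-3)) + 28884 = 6*0 + 28884 = 0 + 28884 = 28884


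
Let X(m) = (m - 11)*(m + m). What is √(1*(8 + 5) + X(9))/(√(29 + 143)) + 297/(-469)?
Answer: -297/469 + I*√989/86 ≈ -0.63326 + 0.36568*I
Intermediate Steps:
X(m) = 2*m*(-11 + m) (X(m) = (-11 + m)*(2*m) = 2*m*(-11 + m))
√(1*(8 + 5) + X(9))/(√(29 + 143)) + 297/(-469) = √(1*(8 + 5) + 2*9*(-11 + 9))/(√(29 + 143)) + 297/(-469) = √(1*13 + 2*9*(-2))/(√172) + 297*(-1/469) = √(13 - 36)/((2*√43)) - 297/469 = √(-23)*(√43/86) - 297/469 = (I*√23)*(√43/86) - 297/469 = I*√989/86 - 297/469 = -297/469 + I*√989/86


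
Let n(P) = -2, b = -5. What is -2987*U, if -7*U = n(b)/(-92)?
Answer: 2987/322 ≈ 9.2764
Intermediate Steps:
U = -1/322 (U = -(-2)/(7*(-92)) = -(-2)*(-1)/(7*92) = -⅐*1/46 = -1/322 ≈ -0.0031056)
-2987*U = -2987*(-1/322) = 2987/322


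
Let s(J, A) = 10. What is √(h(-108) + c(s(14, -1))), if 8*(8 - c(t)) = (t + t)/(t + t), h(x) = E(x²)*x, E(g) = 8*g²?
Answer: 3*I*√208971104242/4 ≈ 3.4285e+5*I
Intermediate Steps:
h(x) = 8*x⁵ (h(x) = (8*(x²)²)*x = (8*x⁴)*x = 8*x⁵)
c(t) = 63/8 (c(t) = 8 - (t + t)/(8*(t + t)) = 8 - 2*t/(8*(2*t)) = 8 - 2*t*1/(2*t)/8 = 8 - ⅛*1 = 8 - ⅛ = 63/8)
√(h(-108) + c(s(14, -1))) = √(8*(-108)⁵ + 63/8) = √(8*(-14693280768) + 63/8) = √(-117546246144 + 63/8) = √(-940369969089/8) = 3*I*√208971104242/4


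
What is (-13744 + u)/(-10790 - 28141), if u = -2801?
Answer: 5515/12977 ≈ 0.42498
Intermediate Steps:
(-13744 + u)/(-10790 - 28141) = (-13744 - 2801)/(-10790 - 28141) = -16545/(-38931) = -16545*(-1/38931) = 5515/12977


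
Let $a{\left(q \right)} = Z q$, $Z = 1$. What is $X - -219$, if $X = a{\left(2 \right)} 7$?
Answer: $233$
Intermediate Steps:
$a{\left(q \right)} = q$ ($a{\left(q \right)} = 1 q = q$)
$X = 14$ ($X = 2 \cdot 7 = 14$)
$X - -219 = 14 - -219 = 14 + 219 = 233$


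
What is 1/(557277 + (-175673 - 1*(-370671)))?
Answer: 1/752275 ≈ 1.3293e-6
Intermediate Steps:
1/(557277 + (-175673 - 1*(-370671))) = 1/(557277 + (-175673 + 370671)) = 1/(557277 + 194998) = 1/752275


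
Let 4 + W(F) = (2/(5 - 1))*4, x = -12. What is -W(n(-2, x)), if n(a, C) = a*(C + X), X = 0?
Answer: 2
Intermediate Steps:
n(a, C) = C*a (n(a, C) = a*(C + 0) = a*C = C*a)
W(F) = -2 (W(F) = -4 + (2/(5 - 1))*4 = -4 + (2/4)*4 = -4 + (2*(¼))*4 = -4 + (½)*4 = -4 + 2 = -2)
-W(n(-2, x)) = -1*(-2) = 2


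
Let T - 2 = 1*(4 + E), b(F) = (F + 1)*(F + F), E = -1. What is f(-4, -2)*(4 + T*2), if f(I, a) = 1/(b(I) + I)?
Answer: 7/10 ≈ 0.70000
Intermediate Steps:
b(F) = 2*F*(1 + F) (b(F) = (1 + F)*(2*F) = 2*F*(1 + F))
f(I, a) = 1/(I + 2*I*(1 + I)) (f(I, a) = 1/(2*I*(1 + I) + I) = 1/(I + 2*I*(1 + I)))
T = 5 (T = 2 + 1*(4 - 1) = 2 + 1*3 = 2 + 3 = 5)
f(-4, -2)*(4 + T*2) = (1/((-4)*(3 + 2*(-4))))*(4 + 5*2) = (-1/(4*(3 - 8)))*(4 + 10) = -¼/(-5)*14 = -¼*(-⅕)*14 = (1/20)*14 = 7/10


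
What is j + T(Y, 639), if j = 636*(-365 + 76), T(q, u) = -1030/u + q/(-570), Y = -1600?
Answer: -2231549854/12141 ≈ -1.8380e+5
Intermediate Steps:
T(q, u) = -1030/u - q/570 (T(q, u) = -1030/u + q*(-1/570) = -1030/u - q/570)
j = -183804 (j = 636*(-289) = -183804)
j + T(Y, 639) = -183804 + (-1030/639 - 1/570*(-1600)) = -183804 + (-1030*1/639 + 160/57) = -183804 + (-1030/639 + 160/57) = -183804 + 14510/12141 = -2231549854/12141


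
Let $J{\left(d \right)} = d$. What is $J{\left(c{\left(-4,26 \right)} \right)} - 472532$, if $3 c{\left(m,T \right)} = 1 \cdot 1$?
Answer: $- \frac{1417595}{3} \approx -4.7253 \cdot 10^{5}$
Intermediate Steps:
$c{\left(m,T \right)} = \frac{1}{3}$ ($c{\left(m,T \right)} = \frac{1 \cdot 1}{3} = \frac{1}{3} \cdot 1 = \frac{1}{3}$)
$J{\left(c{\left(-4,26 \right)} \right)} - 472532 = \frac{1}{3} - 472532 = - \frac{1417595}{3}$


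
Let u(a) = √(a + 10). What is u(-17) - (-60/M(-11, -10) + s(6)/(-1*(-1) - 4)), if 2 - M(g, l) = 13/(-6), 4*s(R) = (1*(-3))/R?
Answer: 1723/120 + I*√7 ≈ 14.358 + 2.6458*I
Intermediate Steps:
s(R) = -3/(4*R) (s(R) = ((1*(-3))/R)/4 = (-3/R)/4 = -3/(4*R))
M(g, l) = 25/6 (M(g, l) = 2 - 13/(-6) = 2 - 13*(-1)/6 = 2 - 1*(-13/6) = 2 + 13/6 = 25/6)
u(a) = √(10 + a)
u(-17) - (-60/M(-11, -10) + s(6)/(-1*(-1) - 4)) = √(10 - 17) - (-60/25/6 + (-¾/6)/(-1*(-1) - 4)) = √(-7) - (-60*6/25 + (-¾*⅙)/(1 - 4)) = I*√7 - (-72/5 - ⅛/(-3)) = I*√7 - (-72/5 - ⅛*(-⅓)) = I*√7 - (-72/5 + 1/24) = I*√7 - 1*(-1723/120) = I*√7 + 1723/120 = 1723/120 + I*√7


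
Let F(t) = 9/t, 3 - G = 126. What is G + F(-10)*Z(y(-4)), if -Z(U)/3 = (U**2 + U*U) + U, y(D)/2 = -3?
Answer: 276/5 ≈ 55.200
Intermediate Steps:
y(D) = -6 (y(D) = 2*(-3) = -6)
G = -123 (G = 3 - 1*126 = 3 - 126 = -123)
Z(U) = -6*U**2 - 3*U (Z(U) = -3*((U**2 + U*U) + U) = -3*((U**2 + U**2) + U) = -3*(2*U**2 + U) = -3*(U + 2*U**2) = -6*U**2 - 3*U)
G + F(-10)*Z(y(-4)) = -123 + (9/(-10))*(-3*(-6)*(1 + 2*(-6))) = -123 + (9*(-1/10))*(-3*(-6)*(1 - 12)) = -123 - (-27)*(-6)*(-11)/10 = -123 - 9/10*(-198) = -123 + 891/5 = 276/5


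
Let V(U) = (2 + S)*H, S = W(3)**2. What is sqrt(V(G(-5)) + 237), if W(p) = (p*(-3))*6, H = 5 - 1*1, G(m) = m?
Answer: sqrt(11909) ≈ 109.13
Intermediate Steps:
H = 4 (H = 5 - 1 = 4)
W(p) = -18*p (W(p) = -3*p*6 = -18*p)
S = 2916 (S = (-18*3)**2 = (-54)**2 = 2916)
V(U) = 11672 (V(U) = (2 + 2916)*4 = 2918*4 = 11672)
sqrt(V(G(-5)) + 237) = sqrt(11672 + 237) = sqrt(11909)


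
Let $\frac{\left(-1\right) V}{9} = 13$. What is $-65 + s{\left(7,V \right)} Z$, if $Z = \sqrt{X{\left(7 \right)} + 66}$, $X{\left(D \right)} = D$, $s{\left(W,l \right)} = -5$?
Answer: $-65 - 5 \sqrt{73} \approx -107.72$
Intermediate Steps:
$V = -117$ ($V = \left(-9\right) 13 = -117$)
$Z = \sqrt{73}$ ($Z = \sqrt{7 + 66} = \sqrt{73} \approx 8.544$)
$-65 + s{\left(7,V \right)} Z = -65 - 5 \sqrt{73}$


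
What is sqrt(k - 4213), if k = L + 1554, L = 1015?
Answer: 2*I*sqrt(411) ≈ 40.546*I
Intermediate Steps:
k = 2569 (k = 1015 + 1554 = 2569)
sqrt(k - 4213) = sqrt(2569 - 4213) = sqrt(-1644) = 2*I*sqrt(411)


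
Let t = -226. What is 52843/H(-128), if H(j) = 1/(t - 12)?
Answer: -12576634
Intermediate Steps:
H(j) = -1/238 (H(j) = 1/(-226 - 12) = 1/(-238) = -1/238)
52843/H(-128) = 52843/(-1/238) = 52843*(-238) = -12576634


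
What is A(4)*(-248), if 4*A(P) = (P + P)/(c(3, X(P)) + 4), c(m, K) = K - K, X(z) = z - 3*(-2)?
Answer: -124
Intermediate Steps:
X(z) = 6 + z (X(z) = z + 6 = 6 + z)
c(m, K) = 0
A(P) = P/8 (A(P) = ((P + P)/(0 + 4))/4 = ((2*P)/4)/4 = ((2*P)*(¼))/4 = (P/2)/4 = P/8)
A(4)*(-248) = ((⅛)*4)*(-248) = (½)*(-248) = -124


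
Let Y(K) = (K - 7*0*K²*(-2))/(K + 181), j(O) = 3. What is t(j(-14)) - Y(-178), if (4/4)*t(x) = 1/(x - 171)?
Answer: 9967/168 ≈ 59.327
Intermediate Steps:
t(x) = 1/(-171 + x) (t(x) = 1/(x - 171) = 1/(-171 + x))
Y(K) = K/(181 + K) (Y(K) = (K - 0*(-2))/(181 + K) = (K - 7*0)/(181 + K) = (K + 0)/(181 + K) = K/(181 + K))
t(j(-14)) - Y(-178) = 1/(-171 + 3) - (-178)/(181 - 178) = 1/(-168) - (-178)/3 = -1/168 - (-178)/3 = -1/168 - 1*(-178/3) = -1/168 + 178/3 = 9967/168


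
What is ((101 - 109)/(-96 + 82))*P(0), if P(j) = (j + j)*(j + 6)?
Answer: 0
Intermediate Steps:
P(j) = 2*j*(6 + j) (P(j) = (2*j)*(6 + j) = 2*j*(6 + j))
((101 - 109)/(-96 + 82))*P(0) = ((101 - 109)/(-96 + 82))*(2*0*(6 + 0)) = (-8/(-14))*(2*0*6) = -8*(-1/14)*0 = (4/7)*0 = 0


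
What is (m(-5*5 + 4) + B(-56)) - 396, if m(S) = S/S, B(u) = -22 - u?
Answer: -361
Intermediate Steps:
m(S) = 1
(m(-5*5 + 4) + B(-56)) - 396 = (1 + (-22 - 1*(-56))) - 396 = (1 + (-22 + 56)) - 396 = (1 + 34) - 396 = 35 - 396 = -361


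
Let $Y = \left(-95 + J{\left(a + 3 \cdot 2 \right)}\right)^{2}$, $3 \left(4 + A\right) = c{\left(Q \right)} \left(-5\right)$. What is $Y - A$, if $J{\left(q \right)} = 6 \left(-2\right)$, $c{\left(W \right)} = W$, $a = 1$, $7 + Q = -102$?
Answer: $\frac{33814}{3} \approx 11271.0$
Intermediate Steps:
$Q = -109$ ($Q = -7 - 102 = -109$)
$J{\left(q \right)} = -12$
$A = \frac{533}{3}$ ($A = -4 + \frac{\left(-109\right) \left(-5\right)}{3} = -4 + \frac{1}{3} \cdot 545 = -4 + \frac{545}{3} = \frac{533}{3} \approx 177.67$)
$Y = 11449$ ($Y = \left(-95 - 12\right)^{2} = \left(-107\right)^{2} = 11449$)
$Y - A = 11449 - \frac{533}{3} = \frac{33814}{3}$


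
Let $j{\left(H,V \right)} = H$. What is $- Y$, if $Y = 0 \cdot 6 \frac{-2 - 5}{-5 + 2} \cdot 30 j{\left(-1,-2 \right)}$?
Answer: $0$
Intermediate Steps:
$Y = 0$ ($Y = 0 \cdot 6 \frac{-2 - 5}{-5 + 2} \cdot 30 \left(-1\right) = 0 \left(- \frac{7}{-3}\right) 30 \left(-1\right) = 0 \left(\left(-7\right) \left(- \frac{1}{3}\right)\right) 30 \left(-1\right) = 0 \cdot \frac{7}{3} \cdot 30 \left(-1\right) = 0 \cdot 30 \left(-1\right) = 0 \left(-1\right) = 0$)
$- Y = \left(-1\right) 0 = 0$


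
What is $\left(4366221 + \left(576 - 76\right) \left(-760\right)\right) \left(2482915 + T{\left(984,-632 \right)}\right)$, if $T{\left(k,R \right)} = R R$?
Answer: $11489640250919$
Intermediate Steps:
$T{\left(k,R \right)} = R^{2}$
$\left(4366221 + \left(576 - 76\right) \left(-760\right)\right) \left(2482915 + T{\left(984,-632 \right)}\right) = \left(4366221 + \left(576 - 76\right) \left(-760\right)\right) \left(2482915 + \left(-632\right)^{2}\right) = \left(4366221 + 500 \left(-760\right)\right) \left(2482915 + 399424\right) = \left(4366221 - 380000\right) 2882339 = 3986221 \cdot 2882339 = 11489640250919$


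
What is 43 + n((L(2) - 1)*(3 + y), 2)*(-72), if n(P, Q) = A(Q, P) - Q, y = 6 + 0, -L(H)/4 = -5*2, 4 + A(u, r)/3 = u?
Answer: 619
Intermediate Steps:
A(u, r) = -12 + 3*u
L(H) = 40 (L(H) = -(-20)*2 = -4*(-10) = 40)
y = 6
n(P, Q) = -12 + 2*Q (n(P, Q) = (-12 + 3*Q) - Q = -12 + 2*Q)
43 + n((L(2) - 1)*(3 + y), 2)*(-72) = 43 + (-12 + 2*2)*(-72) = 43 + (-12 + 4)*(-72) = 43 - 8*(-72) = 43 + 576 = 619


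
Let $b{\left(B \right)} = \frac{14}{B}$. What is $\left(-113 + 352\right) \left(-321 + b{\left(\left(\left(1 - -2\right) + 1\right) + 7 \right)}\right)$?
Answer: $- \frac{840563}{11} \approx -76415.0$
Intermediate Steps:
$\left(-113 + 352\right) \left(-321 + b{\left(\left(\left(1 - -2\right) + 1\right) + 7 \right)}\right) = \left(-113 + 352\right) \left(-321 + \frac{14}{\left(\left(1 - -2\right) + 1\right) + 7}\right) = 239 \left(-321 + \frac{14}{\left(\left(1 + 2\right) + 1\right) + 7}\right) = 239 \left(-321 + \frac{14}{\left(3 + 1\right) + 7}\right) = 239 \left(-321 + \frac{14}{4 + 7}\right) = 239 \left(-321 + \frac{14}{11}\right) = 239 \left(- \frac{3517}{11}\right) = - \frac{840563}{11}$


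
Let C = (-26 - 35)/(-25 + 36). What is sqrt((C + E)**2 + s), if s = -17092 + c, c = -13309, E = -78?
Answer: 2*I*sqrt(708490)/11 ≈ 153.04*I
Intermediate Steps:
C = -61/11 ≈ -5.5455
s = -30401 (s = -17092 - 13309 = -30401)
sqrt((C + E)**2 + s) = sqrt((-61/11 - 78)**2 - 30401) = sqrt((-919/11)**2 - 30401) = sqrt(844561/121 - 30401) = sqrt(-2833960/121) = 2*I*sqrt(708490)/11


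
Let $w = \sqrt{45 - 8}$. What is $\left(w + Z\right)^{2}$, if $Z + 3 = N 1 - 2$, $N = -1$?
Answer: $\left(6 - \sqrt{37}\right)^{2} \approx 0.0068496$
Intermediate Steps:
$Z = -6$ ($Z = -3 - 3 = -6$)
$w = \sqrt{37} \approx 6.0828$
$\left(w + Z\right)^{2} = \left(\sqrt{37} - 6\right)^{2} = \left(-6 + \sqrt{37}\right)^{2}$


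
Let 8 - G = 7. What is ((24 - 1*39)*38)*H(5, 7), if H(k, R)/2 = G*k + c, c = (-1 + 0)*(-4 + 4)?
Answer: -5700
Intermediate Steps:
G = 1 (G = 8 - 1*7 = 8 - 7 = 1)
c = 0 (c = -1*0 = 0)
H(k, R) = 2*k (H(k, R) = 2*(1*k + 0) = 2*(k + 0) = 2*k)
((24 - 1*39)*38)*H(5, 7) = ((24 - 1*39)*38)*(2*5) = ((24 - 39)*38)*10 = -15*38*10 = -570*10 = -5700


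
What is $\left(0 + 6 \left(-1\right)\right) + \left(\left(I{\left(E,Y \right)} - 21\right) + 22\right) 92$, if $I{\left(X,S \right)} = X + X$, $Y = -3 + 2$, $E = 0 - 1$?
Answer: $-98$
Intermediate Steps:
$E = -1$
$Y = -1$
$I{\left(X,S \right)} = 2 X$
$\left(0 + 6 \left(-1\right)\right) + \left(\left(I{\left(E,Y \right)} - 21\right) + 22\right) 92 = \left(0 + 6 \left(-1\right)\right) + \left(\left(2 \left(-1\right) - 21\right) + 22\right) 92 = \left(0 - 6\right) + \left(\left(-2 - 21\right) + 22\right) 92 = -6 + \left(-23 + 22\right) 92 = -6 - 92 = -98$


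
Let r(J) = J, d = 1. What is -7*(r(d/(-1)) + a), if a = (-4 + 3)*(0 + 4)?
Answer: 35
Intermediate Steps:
a = -4 (a = -1*4 = -4)
-7*(r(d/(-1)) + a) = -7*(1/(-1) - 4) = -7*(1*(-1) - 4) = -7*(-1 - 4) = -7*(-5) = 35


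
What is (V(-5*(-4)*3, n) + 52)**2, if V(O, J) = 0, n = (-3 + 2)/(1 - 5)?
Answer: 2704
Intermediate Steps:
n = 1/4 (n = -1/(-4) = -1*(-1/4) = 1/4 ≈ 0.25000)
(V(-5*(-4)*3, n) + 52)**2 = (0 + 52)**2 = 52**2 = 2704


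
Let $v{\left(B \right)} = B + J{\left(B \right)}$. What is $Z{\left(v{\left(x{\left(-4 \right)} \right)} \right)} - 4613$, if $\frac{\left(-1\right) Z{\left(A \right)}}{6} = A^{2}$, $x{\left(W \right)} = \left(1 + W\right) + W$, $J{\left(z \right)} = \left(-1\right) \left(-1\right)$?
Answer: $-4829$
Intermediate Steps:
$J{\left(z \right)} = 1$
$x{\left(W \right)} = 1 + 2 W$
$v{\left(B \right)} = 1 + B$ ($v{\left(B \right)} = B + 1 = 1 + B$)
$Z{\left(A \right)} = - 6 A^{2}$
$Z{\left(v{\left(x{\left(-4 \right)} \right)} \right)} - 4613 = - 6 \left(1 + \left(1 + 2 \left(-4\right)\right)\right)^{2} - 4613 = - 6 \left(1 + \left(1 - 8\right)\right)^{2} - 4613 = - 6 \left(1 - 7\right)^{2} - 4613 = - 6 \left(-6\right)^{2} - 4613 = \left(-6\right) 36 - 4613 = -216 - 4613 = -4829$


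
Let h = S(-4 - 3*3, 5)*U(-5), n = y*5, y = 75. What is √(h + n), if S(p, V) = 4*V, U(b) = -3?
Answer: 3*√35 ≈ 17.748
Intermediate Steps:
n = 375 (n = 75*5 = 375)
h = -60 (h = (4*5)*(-3) = 20*(-3) = -60)
√(h + n) = √(-60 + 375) = √315 = 3*√35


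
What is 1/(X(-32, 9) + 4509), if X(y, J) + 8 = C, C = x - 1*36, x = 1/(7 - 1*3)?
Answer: 4/17861 ≈ 0.00022395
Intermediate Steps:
x = ¼ (x = 1/(7 - 3) = 1/4 = ¼ ≈ 0.25000)
C = -143/4 (C = ¼ - 1*36 = ¼ - 36 = -143/4 ≈ -35.750)
X(y, J) = -175/4 (X(y, J) = -8 - 143/4 = -175/4)
1/(X(-32, 9) + 4509) = 1/(-175/4 + 4509) = 1/(17861/4) = 4/17861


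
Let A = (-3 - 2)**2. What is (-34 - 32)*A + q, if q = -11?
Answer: -1661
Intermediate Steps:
A = 25 (A = (-5)**2 = 25)
(-34 - 32)*A + q = (-34 - 32)*25 - 11 = -66*25 - 11 = -1650 - 11 = -1661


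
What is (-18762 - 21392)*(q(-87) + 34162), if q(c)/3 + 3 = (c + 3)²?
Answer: -2221359434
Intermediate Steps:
q(c) = -9 + 3*(3 + c)² (q(c) = -9 + 3*(c + 3)² = -9 + 3*(3 + c)²)
(-18762 - 21392)*(q(-87) + 34162) = (-18762 - 21392)*((-9 + 3*(3 - 87)²) + 34162) = -40154*((-9 + 3*(-84)²) + 34162) = -40154*((-9 + 3*7056) + 34162) = -40154*((-9 + 21168) + 34162) = -40154*(21159 + 34162) = -40154*55321 = -2221359434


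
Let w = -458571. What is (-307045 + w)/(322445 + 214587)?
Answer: -95702/67129 ≈ -1.4256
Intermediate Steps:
(-307045 + w)/(322445 + 214587) = (-307045 - 458571)/(322445 + 214587) = -765616/537032 = -765616*1/537032 = -95702/67129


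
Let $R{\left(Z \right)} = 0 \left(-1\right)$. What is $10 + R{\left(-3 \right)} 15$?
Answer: $10$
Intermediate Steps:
$R{\left(Z \right)} = 0$
$10 + R{\left(-3 \right)} 15 = 10 + 0 \cdot 15 = 10 + 0 = 10$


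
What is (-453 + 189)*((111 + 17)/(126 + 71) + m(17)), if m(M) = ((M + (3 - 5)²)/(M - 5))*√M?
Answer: -33792/197 - 462*√17 ≈ -2076.4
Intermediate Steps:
m(M) = √M*(4 + M)/(-5 + M) (m(M) = ((M + (-2)²)/(-5 + M))*√M = ((M + 4)/(-5 + M))*√M = ((4 + M)/(-5 + M))*√M = √M*(4 + M)/(-5 + M))
(-453 + 189)*((111 + 17)/(126 + 71) + m(17)) = (-453 + 189)*((111 + 17)/(126 + 71) + √17*(4 + 17)/(-5 + 17)) = -264*(128/197 + √17*21/12) = -264*(128*(1/197) + √17*(1/12)*21) = -264*(128/197 + 7*√17/4) = -33792/197 - 462*√17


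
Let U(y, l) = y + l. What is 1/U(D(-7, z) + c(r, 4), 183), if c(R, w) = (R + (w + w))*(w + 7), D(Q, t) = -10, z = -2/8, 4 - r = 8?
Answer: 1/217 ≈ 0.0046083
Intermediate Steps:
r = -4 (r = 4 - 1*8 = 4 - 8 = -4)
z = -¼ (z = -2*⅛ = -¼ ≈ -0.25000)
c(R, w) = (7 + w)*(R + 2*w) (c(R, w) = (R + 2*w)*(7 + w) = (7 + w)*(R + 2*w))
U(y, l) = l + y
1/U(D(-7, z) + c(r, 4), 183) = 1/(183 + (-10 + (2*4² + 7*(-4) + 14*4 - 4*4))) = 1/(183 + (-10 + (2*16 - 28 + 56 - 16))) = 1/(183 + (-10 + (32 - 28 + 56 - 16))) = 1/(183 + (-10 + 44)) = 1/(183 + 34) = 1/217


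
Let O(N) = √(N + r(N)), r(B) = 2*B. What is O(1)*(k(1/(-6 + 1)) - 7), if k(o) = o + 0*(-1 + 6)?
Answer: -36*√3/5 ≈ -12.471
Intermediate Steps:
k(o) = o (k(o) = o + 0*5 = o + 0 = o)
O(N) = √3*√N (O(N) = √(N + 2*N) = √(3*N) = √3*√N)
O(1)*(k(1/(-6 + 1)) - 7) = (√3*√1)*(1/(-6 + 1) - 7) = (√3*1)*(1/(-5) - 7) = √3*(-⅕ - 7) = √3*(-36/5) = -36*√3/5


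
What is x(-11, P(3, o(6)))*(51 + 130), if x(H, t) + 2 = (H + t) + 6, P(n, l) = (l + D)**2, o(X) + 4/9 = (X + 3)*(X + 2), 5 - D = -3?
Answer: 92688109/81 ≈ 1.1443e+6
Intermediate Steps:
D = 8 (D = 5 - 1*(-3) = 5 + 3 = 8)
o(X) = -4/9 + (2 + X)*(3 + X) (o(X) = -4/9 + (X + 3)*(X + 2) = -4/9 + (3 + X)*(2 + X) = -4/9 + (2 + X)*(3 + X))
P(n, l) = (8 + l)**2 (P(n, l) = (l + 8)**2 = (8 + l)**2)
x(H, t) = 4 + H + t (x(H, t) = -2 + ((H + t) + 6) = -2 + (6 + H + t) = 4 + H + t)
x(-11, P(3, o(6)))*(51 + 130) = (4 - 11 + (8 + (50/9 + 6**2 + 5*6))**2)*(51 + 130) = (4 - 11 + (8 + (50/9 + 36 + 30))**2)*181 = (4 - 11 + (8 + 644/9)**2)*181 = (4 - 11 + (716/9)**2)*181 = (4 - 11 + 512656/81)*181 = (512089/81)*181 = 92688109/81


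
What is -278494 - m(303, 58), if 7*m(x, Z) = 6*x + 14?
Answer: -1951290/7 ≈ -2.7876e+5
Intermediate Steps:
m(x, Z) = 2 + 6*x/7 (m(x, Z) = (6*x + 14)/7 = (14 + 6*x)/7 = 2 + 6*x/7)
-278494 - m(303, 58) = -278494 - (2 + (6/7)*303) = -278494 - (2 + 1818/7) = -278494 - 1*1832/7 = -278494 - 1832/7 = -1951290/7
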